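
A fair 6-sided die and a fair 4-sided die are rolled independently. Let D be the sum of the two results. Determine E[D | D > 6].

P(D > 6) = 5/12.
Σ over the event: 7·1/6 + 8·1/8 + 9·1/12 + 10·1/24 = 10/3.
E[D | D > 6] = (10/3) / (5/12) = 8.

8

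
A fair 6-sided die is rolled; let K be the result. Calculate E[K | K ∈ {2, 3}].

5/2

P(K ∈ {2, 3}) = 1/3.
Σ over the event: 2·1/6 + 3·1/6 = 5/6.
E[K | K ∈ {2, 3}] = (5/6) / (1/3) = 5/2.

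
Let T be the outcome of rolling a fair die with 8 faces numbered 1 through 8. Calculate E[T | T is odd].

Given T is odd, T is equally likely to be any of {1, 3, 5, 7}.
E[T | T is odd] = (1 + 3 + 5 + 7) / 4 = 4.

4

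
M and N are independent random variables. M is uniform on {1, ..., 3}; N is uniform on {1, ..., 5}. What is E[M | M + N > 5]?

7/3

P(M + N > 5) = 2/5.
Summing M·P(x,y) over outcomes with M + N > 5 gives 14/15.
E[M | M + N > 5] = (14/15) / (2/5) = 7/3.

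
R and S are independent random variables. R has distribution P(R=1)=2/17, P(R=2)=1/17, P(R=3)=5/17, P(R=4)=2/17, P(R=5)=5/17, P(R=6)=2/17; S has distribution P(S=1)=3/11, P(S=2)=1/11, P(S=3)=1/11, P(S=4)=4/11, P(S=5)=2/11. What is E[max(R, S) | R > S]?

463/100

P(R > S) = 100/187.
Summing max(R,S)·P(x,y) over outcomes with R > S gives 463/187.
E[max(R, S) | R > S] = (463/187) / (100/187) = 463/100.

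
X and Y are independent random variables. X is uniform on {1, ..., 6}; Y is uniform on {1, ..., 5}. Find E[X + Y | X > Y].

7

P(X > Y) = 1/2.
Summing (X+Y)·P(x,y) over outcomes with X > Y gives 7/2.
E[X + Y | X > Y] = (7/2) / (1/2) = 7.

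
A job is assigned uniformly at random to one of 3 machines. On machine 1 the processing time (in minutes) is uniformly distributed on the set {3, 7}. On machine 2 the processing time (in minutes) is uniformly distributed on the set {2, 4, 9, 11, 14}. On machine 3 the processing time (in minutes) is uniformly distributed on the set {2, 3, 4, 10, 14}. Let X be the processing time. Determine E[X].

E[X | machine 1] = (3+7)/2 = 5.
E[X | machine 2] = (2+4+9+11+14)/5 = 8.
E[X | machine 3] = (2+3+4+10+14)/5 = 33/5.
E[X] = (1/3)·(5) + (1/3)·(8) + (1/3)·(33/5) = 98/15.

98/15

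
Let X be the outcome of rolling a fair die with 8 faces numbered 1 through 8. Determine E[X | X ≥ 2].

5

Given X ≥ 2, X is equally likely to be any of {2, 3, 4, 5, 6, 7, 8}.
E[X | X ≥ 2] = (2 + 3 + 4 + 5 + 6 + 7 + 8) / 7 = 5.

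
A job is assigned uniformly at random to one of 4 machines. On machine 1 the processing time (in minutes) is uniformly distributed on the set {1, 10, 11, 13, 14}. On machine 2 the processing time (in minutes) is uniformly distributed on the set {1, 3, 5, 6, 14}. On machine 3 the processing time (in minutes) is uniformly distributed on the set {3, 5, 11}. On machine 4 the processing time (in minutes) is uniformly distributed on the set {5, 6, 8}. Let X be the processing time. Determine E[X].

106/15

E[X | machine 1] = (1+10+11+13+14)/5 = 49/5.
E[X | machine 2] = (1+3+5+6+14)/5 = 29/5.
E[X | machine 3] = (3+5+11)/3 = 19/3.
E[X | machine 4] = (5+6+8)/3 = 19/3.
By the law of total expectation,
E[X] = (1/4)·(49/5) + (1/4)·(29/5) + (1/4)·(19/3) + (1/4)·(19/3) = 106/15.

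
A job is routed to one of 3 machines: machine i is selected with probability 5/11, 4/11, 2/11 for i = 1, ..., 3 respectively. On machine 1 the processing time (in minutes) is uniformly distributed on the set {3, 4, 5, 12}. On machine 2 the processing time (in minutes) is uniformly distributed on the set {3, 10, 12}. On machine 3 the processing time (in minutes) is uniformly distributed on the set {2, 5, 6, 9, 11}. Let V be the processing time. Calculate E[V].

1148/165

E[V | machine 1] = (3+4+5+12)/4 = 6.
E[V | machine 2] = (3+10+12)/3 = 25/3.
E[V | machine 3] = (2+5+6+9+11)/5 = 33/5.
E[V] = (5/11)·(6) + (4/11)·(25/3) + (2/11)·(33/5) = 1148/165.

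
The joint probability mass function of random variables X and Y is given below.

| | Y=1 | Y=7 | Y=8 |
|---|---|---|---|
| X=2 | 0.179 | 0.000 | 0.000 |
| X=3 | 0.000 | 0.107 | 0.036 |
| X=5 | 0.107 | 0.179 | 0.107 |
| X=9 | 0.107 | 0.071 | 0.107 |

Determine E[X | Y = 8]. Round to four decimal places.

6.4240

P(Y = 8) = 0.250.
Σ X·P over the event = 3·(0.036) + 5·(0.107) + 9·(0.107) = 1.606.
E[X | Y = 8] = (1.606) / (0.250) = 6.4240.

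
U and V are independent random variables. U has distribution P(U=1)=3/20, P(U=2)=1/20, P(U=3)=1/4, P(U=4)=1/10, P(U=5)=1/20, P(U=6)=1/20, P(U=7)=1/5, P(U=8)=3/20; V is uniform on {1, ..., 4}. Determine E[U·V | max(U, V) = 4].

160/17

P(max(U, V) = 4) = 17/80.
Summing UV·P(x,y) over outcomes with max(U, V) = 4 gives 2.
E[U·V | max(U, V) = 4] = (2) / (17/80) = 160/17.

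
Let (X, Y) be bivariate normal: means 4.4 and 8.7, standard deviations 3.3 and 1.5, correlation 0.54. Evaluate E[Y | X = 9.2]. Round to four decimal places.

9.8782

The regression of Y on X has slope ρ·σ_Y/σ_X and passes through (μ_X, μ_Y).
E[Y | X=9.2] = 8.7 + (0.54)·(1.5/3.3)·(9.2 − (4.4)) = 8.7 + (0.24545)·(4.8) = 9.8782.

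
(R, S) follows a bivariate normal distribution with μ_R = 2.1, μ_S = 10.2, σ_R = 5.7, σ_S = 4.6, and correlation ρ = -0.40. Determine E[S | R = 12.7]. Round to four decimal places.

6.7782

The regression of S on R has slope ρ·σ_S/σ_R and passes through (μ_R, μ_S).
E[S | R=12.7] = 10.2 + (-0.40)·(4.6/5.7)·(12.7 − (2.1)) = 10.2 + (-0.32281)·(10.6) = 6.7782.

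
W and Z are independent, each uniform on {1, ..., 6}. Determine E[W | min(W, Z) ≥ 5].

11/2

Outcomes with min(W, Z) ≥ 5: (5,5), (5,6), (6,5), (6,6), each with probability 1/36.
E[W | min(W, Z) ≥ 5] = (5 + 5 + 6 + 6) / 4 = 11/2.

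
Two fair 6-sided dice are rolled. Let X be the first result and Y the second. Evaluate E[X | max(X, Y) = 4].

22/7

Outcomes with max(X, Y) = 4: (1,4), (2,4), (3,4), (4,1), (4,2), (4,3), (4,4), each with probability 1/36.
E[X | max(X, Y) = 4] = (1 + 2 + 3 + 4 + 4 + 4 + 4) / 7 = 22/7.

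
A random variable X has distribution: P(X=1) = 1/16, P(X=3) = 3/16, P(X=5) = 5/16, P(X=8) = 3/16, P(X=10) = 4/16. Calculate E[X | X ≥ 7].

64/7

P(X ≥ 7) = 7/16.
Σ over the event: 8·3/16 + 10·1/4 = 4.
E[X | X ≥ 7] = (4) / (7/16) = 64/7.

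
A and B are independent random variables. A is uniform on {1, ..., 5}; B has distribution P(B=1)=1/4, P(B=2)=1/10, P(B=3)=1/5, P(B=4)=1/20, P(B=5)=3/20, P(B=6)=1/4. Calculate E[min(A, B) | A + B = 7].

2

P(A + B = 7) = 3/20.
Summing min(A,B)·P(x,y) over outcomes with A + B = 7 gives 3/10.
E[min(A, B) | A + B = 7] = (3/10) / (3/20) = 2.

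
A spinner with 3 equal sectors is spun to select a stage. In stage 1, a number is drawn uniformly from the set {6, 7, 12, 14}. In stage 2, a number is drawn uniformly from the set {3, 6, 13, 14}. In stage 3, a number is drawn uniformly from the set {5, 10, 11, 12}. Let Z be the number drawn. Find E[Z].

113/12

E[Z | stage 1] = (6+7+12+14)/4 = 39/4.
E[Z | stage 2] = (3+6+13+14)/4 = 9.
E[Z | stage 3] = (5+10+11+12)/4 = 19/2.
By the law of total expectation,
E[Z] = (1/3)·(39/4) + (1/3)·(9) + (1/3)·(19/2) = 113/12.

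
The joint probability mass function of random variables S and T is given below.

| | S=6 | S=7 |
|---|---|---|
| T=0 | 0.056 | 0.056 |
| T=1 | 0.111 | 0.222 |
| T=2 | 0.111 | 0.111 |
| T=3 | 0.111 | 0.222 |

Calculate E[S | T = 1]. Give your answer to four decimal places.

P(T = 1) = 0.333.
Σ S·P over the event = 6·(0.111) + 7·(0.222) = 2.220.
E[S | T = 1] = (2.220) / (0.333) = 6.6667.

6.6667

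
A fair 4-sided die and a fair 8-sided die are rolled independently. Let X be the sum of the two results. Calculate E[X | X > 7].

P(X > 7) = 7/16.
Σ over the event: 8·1/8 + 9·1/8 + 10·3/32 + 11·1/16 + 12·1/32 = 33/8.
E[X | X > 7] = (33/8) / (7/16) = 66/7.

66/7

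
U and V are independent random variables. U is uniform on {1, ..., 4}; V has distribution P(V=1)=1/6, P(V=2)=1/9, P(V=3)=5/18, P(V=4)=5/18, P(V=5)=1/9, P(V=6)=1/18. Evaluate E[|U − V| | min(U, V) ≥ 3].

21/26

P(min(U, V) ≥ 3) = 13/36.
Summing |U−V|·P(x,y) over outcomes with min(U, V) ≥ 3 gives 7/24.
E[|U − V| | min(U, V) ≥ 3] = (7/24) / (13/36) = 21/26.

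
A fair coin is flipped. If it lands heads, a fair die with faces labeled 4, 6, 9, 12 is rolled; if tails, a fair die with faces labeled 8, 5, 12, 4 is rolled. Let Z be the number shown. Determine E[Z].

15/2

E[Z | heads] = (4+6+9+12)/4 = 31/4.
E[Z | tails] = (8+5+12+4)/4 = 29/4.
E[Z] = (1/2)·(31/4) + (1/2)·(29/4) = 15/2.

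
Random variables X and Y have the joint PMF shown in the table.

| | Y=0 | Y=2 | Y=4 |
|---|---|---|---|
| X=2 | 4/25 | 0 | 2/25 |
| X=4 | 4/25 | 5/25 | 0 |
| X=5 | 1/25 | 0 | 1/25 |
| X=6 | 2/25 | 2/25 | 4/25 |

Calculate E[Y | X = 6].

5/2

P(X = 6) = 8/25.
Summing Y·P(X=x,Y=y) over the conditioning event gives 4/5.
E[Y | X = 6] = (4/5) / (8/25) = 5/2.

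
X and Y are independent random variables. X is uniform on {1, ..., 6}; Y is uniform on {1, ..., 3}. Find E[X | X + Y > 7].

17/3

Outcomes with X + Y > 7: (5,3), (6,2), (6,3), each with probability 1/18.
E[X | X + Y > 7] = (5 + 6 + 6) / 3 = 17/3.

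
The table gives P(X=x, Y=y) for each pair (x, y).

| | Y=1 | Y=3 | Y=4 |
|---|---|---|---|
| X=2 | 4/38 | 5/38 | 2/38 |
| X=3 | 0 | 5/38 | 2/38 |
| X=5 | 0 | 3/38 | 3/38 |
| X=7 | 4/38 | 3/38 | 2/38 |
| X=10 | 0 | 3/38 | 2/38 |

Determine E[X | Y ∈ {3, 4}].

P(Y ∈ {3, 4}) = 15/19.
Summing X·P(X=x,Y=y) over the conditioning event gives 75/19.
E[X | Y ∈ {3, 4}] = (75/19) / (15/19) = 5.

5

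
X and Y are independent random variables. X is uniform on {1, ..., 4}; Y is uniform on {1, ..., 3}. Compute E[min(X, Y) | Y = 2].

Outcomes with Y = 2: (1,2), (2,2), (3,2), (4,2), each with probability 1/12.
E[min(X, Y) | Y = 2] = (1 + 2 + 2 + 2) / 4 = 7/4.

7/4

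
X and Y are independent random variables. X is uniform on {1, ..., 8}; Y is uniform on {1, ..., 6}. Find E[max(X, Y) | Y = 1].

Outcomes with Y = 1: (1,1), (2,1), (3,1), (4,1), (5,1), (6,1), (7,1), (8,1), each with probability 1/48.
E[max(X, Y) | Y = 1] = (1 + 2 + 3 + 4 + 5 + 6 + 7 + 8) / 8 = 9/2.

9/2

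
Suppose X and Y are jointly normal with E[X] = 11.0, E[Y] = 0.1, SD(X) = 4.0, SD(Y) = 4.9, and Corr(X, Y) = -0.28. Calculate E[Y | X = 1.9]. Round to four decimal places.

E[Y | X=x] = μ_Y + ρ(σ_Y/σ_X)(x − μ_X) for jointly normal variables.
E[Y | X=1.9] = 0.1 + (-0.28)·(4.9/4.0)·(1.9 − (11.0)) = 0.1 + (-0.343)·(-9.1) = 3.2213.

3.2213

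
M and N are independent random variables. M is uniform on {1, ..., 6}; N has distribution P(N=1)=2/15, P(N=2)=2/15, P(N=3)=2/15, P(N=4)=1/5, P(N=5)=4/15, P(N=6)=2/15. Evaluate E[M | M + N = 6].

34/13

P(M + N = 6) = 13/90.
Summing M·P(x,y) over outcomes with M + N = 6 gives 17/45.
E[M | M + N = 6] = (17/45) / (13/90) = 34/13.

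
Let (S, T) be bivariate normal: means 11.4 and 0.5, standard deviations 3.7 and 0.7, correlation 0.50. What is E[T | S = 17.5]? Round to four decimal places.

1.0770

The regression of T on S has slope ρ·σ_T/σ_S and passes through (μ_S, μ_T).
E[T | S=17.5] = 0.5 + (0.50)·(0.7/3.7)·(17.5 − (11.4)) = 0.5 + (0.094595)·(6.1) = 1.0770.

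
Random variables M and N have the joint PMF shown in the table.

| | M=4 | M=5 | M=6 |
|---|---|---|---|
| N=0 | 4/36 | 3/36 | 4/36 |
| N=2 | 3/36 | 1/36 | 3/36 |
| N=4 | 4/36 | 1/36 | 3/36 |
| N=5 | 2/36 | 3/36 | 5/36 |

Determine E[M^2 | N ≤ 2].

P(N ≤ 2) = 1/2.
Σ M^2·P over the event = 16·(4/36) + 16·(3/36) + 25·(3/36) + 25·(1/36) + 36·(4/36) + 36·(3/36) = 116/9.
E[M^2 | N ≤ 2] = (116/9) / (1/2) = 232/9.

232/9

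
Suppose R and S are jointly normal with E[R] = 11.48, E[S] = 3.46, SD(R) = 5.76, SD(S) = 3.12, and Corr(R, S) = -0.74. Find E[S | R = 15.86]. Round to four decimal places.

For a bivariate normal, E[S | R=x] = μ_S + ρ·(σ_S/σ_R)·(x − μ_R).
E[S | R=15.86] = 3.46 + (-0.74)·(3.12/5.76)·(15.86 − (11.48)) = 3.46 + (-0.40083)·(4.38) = 1.7044.

1.7044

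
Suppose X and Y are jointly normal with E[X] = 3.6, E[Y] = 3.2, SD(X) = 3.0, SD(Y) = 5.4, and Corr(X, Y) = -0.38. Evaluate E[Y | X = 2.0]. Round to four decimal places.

The regression of Y on X has slope ρ·σ_Y/σ_X and passes through (μ_X, μ_Y).
E[Y | X=2.0] = 3.2 + (-0.38)·(5.4/3.0)·(2.0 − (3.6)) = 3.2 + (-0.684)·(-1.6) = 4.2944.

4.2944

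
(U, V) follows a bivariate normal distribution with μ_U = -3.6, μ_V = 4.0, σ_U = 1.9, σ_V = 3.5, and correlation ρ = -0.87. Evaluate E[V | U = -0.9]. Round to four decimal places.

-0.3271

The regression of V on U has slope ρ·σ_V/σ_U and passes through (μ_U, μ_V).
E[V | U=-0.9] = 4.0 + (-0.87)·(3.5/1.9)·(-0.9 − (-3.6)) = 4.0 + (-1.60263)·(2.7) = -0.3271.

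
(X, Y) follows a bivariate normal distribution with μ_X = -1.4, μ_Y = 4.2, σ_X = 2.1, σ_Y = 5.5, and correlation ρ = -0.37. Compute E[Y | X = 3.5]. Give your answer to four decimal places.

The regression of Y on X has slope ρ·σ_Y/σ_X and passes through (μ_X, μ_Y).
E[Y | X=3.5] = 4.2 + (-0.37)·(5.5/2.1)·(3.5 − (-1.4)) = 4.2 + (-0.96905)·(4.9) = -0.5483.

-0.5483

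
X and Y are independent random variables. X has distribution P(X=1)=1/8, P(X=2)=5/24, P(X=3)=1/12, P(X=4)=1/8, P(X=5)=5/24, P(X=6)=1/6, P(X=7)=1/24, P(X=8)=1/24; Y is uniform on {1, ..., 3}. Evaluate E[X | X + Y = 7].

P(X + Y = 7) = 1/6.
Summing X·P(x,y) over outcomes with X + Y = 7 gives 61/72.
E[X | X + Y = 7] = (61/72) / (1/6) = 61/12.

61/12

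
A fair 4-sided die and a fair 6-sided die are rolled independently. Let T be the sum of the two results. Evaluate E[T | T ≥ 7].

P(T ≥ 7) = 5/12.
Σ over the event: 7·1/6 + 8·1/8 + 9·1/12 + 10·1/24 = 10/3.
E[T | T ≥ 7] = (10/3) / (5/12) = 8.

8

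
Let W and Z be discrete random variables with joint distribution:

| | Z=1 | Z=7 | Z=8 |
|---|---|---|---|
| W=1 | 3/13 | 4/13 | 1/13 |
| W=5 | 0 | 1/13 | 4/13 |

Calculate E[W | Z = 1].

P(Z = 1) = 3/13.
Summing W·P(W=x,Z=y) over the conditioning event gives 3/13.
E[W | Z = 1] = (3/13) / (3/13) = 1.

1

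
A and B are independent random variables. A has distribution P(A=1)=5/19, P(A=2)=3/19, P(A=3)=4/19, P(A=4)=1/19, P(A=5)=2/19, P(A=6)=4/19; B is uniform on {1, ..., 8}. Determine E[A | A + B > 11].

96/17

P(A + B > 11) = 17/152.
Summing A·P(x,y) over outcomes with A + B > 11 gives 12/19.
E[A | A + B > 11] = (12/19) / (17/152) = 96/17.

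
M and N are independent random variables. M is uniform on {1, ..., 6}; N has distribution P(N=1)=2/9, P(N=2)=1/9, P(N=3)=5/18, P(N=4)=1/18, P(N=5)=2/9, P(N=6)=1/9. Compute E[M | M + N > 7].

194/41

P(M + N > 7) = 41/108.
Summing M·P(x,y) over outcomes with M + N > 7 gives 97/54.
E[M | M + N > 7] = (97/54) / (41/108) = 194/41.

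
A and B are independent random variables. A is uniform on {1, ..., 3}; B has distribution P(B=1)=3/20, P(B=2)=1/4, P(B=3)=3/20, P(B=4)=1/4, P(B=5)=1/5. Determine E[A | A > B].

P(A > B) = 11/60.
Summing A·P(x,y) over outcomes with A > B gives 1/2.
E[A | A > B] = (1/2) / (11/60) = 30/11.

30/11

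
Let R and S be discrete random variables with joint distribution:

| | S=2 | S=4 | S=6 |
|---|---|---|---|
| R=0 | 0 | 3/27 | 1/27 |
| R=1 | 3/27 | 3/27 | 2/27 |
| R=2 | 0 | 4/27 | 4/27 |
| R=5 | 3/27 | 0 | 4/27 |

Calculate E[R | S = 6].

P(S = 6) = 11/27.
Summing R·P(R=x,S=y) over the conditioning event gives 10/9.
E[R | S = 6] = (10/9) / (11/27) = 30/11.

30/11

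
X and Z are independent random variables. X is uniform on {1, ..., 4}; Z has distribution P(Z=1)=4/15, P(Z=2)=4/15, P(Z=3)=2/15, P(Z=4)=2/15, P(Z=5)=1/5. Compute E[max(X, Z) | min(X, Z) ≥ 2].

125/33

P(min(X, Z) ≥ 2) = 11/20.
Summing max(X,Z)·P(x,y) over outcomes with min(X, Z) ≥ 2 gives 25/12.
E[max(X, Z) | min(X, Z) ≥ 2] = (25/12) / (11/20) = 125/33.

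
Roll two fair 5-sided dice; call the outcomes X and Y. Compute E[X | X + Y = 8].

4

P(X + Y = 8) = 3/25.
Summing X·P(x,y) over outcomes with X + Y = 8 gives 12/25.
E[X | X + Y = 8] = (12/25) / (3/25) = 4.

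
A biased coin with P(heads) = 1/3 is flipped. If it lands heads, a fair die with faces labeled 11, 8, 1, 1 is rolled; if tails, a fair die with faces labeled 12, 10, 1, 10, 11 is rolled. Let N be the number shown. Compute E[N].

457/60

E[N | heads] = (11+8+1+1)/4 = 21/4.
E[N | tails] = (12+10+1+10+11)/5 = 44/5.
E[N] = (1/3)·(21/4) + (2/3)·(44/5) = 457/60.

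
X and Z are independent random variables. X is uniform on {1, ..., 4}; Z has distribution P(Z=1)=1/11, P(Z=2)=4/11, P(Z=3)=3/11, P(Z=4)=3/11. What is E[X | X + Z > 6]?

P(X + Z > 6) = 9/44.
Summing X·P(x,y) over outcomes with X + Z > 6 gives 3/4.
E[X | X + Z > 6] = (3/4) / (9/44) = 11/3.

11/3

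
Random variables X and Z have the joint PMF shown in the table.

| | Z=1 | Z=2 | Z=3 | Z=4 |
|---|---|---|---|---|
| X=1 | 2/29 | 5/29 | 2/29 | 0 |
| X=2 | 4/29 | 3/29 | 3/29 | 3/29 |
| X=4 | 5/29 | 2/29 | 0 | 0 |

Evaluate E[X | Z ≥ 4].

2

P(Z ≥ 4) = 3/29.
Σ X·P over the event = 2·(3/29) = 6/29.
E[X | Z ≥ 4] = (6/29) / (3/29) = 2.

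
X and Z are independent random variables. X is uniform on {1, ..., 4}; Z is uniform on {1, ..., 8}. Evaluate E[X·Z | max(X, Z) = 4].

Outcomes with max(X, Z) = 4: (1,4), (2,4), (3,4), (4,1), (4,2), (4,3), (4,4), each with probability 1/32.
E[X·Z | max(X, Z) = 4] = (4 + 8 + 12 + 4 + 8 + 12 + 16) / 7 = 64/7.

64/7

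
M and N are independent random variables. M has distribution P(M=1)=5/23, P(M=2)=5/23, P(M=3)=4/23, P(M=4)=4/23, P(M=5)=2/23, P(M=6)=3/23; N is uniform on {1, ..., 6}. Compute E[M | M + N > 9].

P(M + N > 9) = 17/138.
Summing M·P(x,y) over outcomes with M + N > 9 gives 15/23.
E[M | M + N > 9] = (15/23) / (17/138) = 90/17.

90/17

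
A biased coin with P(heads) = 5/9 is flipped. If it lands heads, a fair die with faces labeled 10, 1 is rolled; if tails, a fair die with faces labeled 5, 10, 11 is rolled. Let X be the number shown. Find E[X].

E[X | heads] = (10+1)/2 = 11/2.
E[X | tails] = (5+10+11)/3 = 26/3.
By the law of total expectation,
E[X] = (5/9)·(11/2) + (4/9)·(26/3) = 373/54.

373/54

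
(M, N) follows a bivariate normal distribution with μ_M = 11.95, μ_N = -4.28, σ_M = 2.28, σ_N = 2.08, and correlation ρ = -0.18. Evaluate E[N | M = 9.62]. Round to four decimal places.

-3.8974

The regression of N on M has slope ρ·σ_N/σ_M and passes through (μ_M, μ_N).
E[N | M=9.62] = -4.28 + (-0.18)·(2.08/2.28)·(9.62 − (11.95)) = -4.28 + (-0.16421)·(-2.33) = -3.8974.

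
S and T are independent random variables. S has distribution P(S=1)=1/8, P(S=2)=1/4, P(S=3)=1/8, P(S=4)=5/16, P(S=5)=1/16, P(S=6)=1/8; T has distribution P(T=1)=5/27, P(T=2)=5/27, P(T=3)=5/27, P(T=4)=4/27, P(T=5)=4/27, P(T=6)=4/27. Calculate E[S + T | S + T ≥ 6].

2286/289

P(S + T ≥ 6) = 289/432.
Summing (S+T)·P(x,y) over outcomes with S + T ≥ 6 gives 127/24.
E[S + T | S + T ≥ 6] = (127/24) / (289/432) = 2286/289.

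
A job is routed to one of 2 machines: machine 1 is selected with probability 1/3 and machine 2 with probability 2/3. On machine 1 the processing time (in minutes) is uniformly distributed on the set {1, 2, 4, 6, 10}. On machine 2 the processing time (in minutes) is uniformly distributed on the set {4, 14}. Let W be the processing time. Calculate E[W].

E[W | machine 1] = (1+2+4+6+10)/5 = 23/5.
E[W | machine 2] = (4+14)/2 = 9.
E[W] = (1/3)·(23/5) + (2/3)·(9) = 113/15.

113/15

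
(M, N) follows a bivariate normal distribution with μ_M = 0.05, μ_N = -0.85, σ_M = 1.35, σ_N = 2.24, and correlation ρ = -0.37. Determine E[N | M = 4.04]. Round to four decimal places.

-3.2996

For a bivariate normal, E[N | M=x] = μ_N + ρ·(σ_N/σ_M)·(x − μ_M).
E[N | M=4.04] = -0.85 + (-0.37)·(2.24/1.35)·(4.04 − (0.05)) = -0.85 + (-0.61393)·(3.99) = -3.2996.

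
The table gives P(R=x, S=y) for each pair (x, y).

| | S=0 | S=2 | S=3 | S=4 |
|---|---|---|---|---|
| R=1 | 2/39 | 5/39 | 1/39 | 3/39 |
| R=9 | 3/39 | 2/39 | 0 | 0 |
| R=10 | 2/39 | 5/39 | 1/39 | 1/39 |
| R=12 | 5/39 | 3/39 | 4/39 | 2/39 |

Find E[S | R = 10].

P(R = 10) = 3/13.
Σ S·P over the event = 0·(2/39) + 2·(5/39) + 3·(1/39) + 4·(1/39) = 17/39.
E[S | R = 10] = (17/39) / (3/13) = 17/9.

17/9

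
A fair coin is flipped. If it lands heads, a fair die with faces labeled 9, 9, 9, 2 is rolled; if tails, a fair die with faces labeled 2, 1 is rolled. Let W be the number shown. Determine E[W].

E[W | heads] = (9+9+9+2)/4 = 29/4.
E[W | tails] = (2+1)/2 = 3/2.
E[W] = (1/2)·(29/4) + (1/2)·(3/2) = 35/8.

35/8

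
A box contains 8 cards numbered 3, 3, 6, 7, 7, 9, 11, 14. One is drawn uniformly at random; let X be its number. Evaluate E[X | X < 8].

P(X < 8) = 5/8.
Σ over the event: 3·1/4 + 6·1/8 + 7·1/4 = 13/4.
E[X | X < 8] = (13/4) / (5/8) = 26/5.

26/5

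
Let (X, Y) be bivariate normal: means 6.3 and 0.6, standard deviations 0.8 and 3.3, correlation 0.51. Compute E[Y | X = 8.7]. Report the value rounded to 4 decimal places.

5.6490

For a bivariate normal, E[Y | X=x] = μ_Y + ρ·(σ_Y/σ_X)·(x − μ_X).
E[Y | X=8.7] = 0.6 + (0.51)·(3.3/0.8)·(8.7 − (6.3)) = 0.6 + (2.10375)·(2.4) = 5.6490.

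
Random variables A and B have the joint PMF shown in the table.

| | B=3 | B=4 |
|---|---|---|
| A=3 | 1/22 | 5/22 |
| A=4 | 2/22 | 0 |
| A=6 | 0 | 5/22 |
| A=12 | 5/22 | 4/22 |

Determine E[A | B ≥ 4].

93/14

P(B ≥ 4) = 7/11.
Σ A·P over the event = 3·(5/22) + 6·(5/22) + 12·(4/22) = 93/22.
E[A | B ≥ 4] = (93/22) / (7/11) = 93/14.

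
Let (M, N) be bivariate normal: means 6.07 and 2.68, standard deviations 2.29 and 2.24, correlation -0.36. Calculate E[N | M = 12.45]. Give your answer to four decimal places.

The regression of N on M has slope ρ·σ_N/σ_M and passes through (μ_M, μ_N).
E[N | M=12.45] = 2.68 + (-0.36)·(2.24/2.29)·(12.45 − (6.07)) = 2.68 + (-0.35214)·(6.38) = 0.4333.

0.4333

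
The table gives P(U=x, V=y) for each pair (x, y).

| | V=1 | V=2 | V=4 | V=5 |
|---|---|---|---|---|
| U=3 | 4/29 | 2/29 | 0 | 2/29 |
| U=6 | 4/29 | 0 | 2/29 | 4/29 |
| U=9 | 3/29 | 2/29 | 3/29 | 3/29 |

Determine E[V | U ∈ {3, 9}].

P(U ∈ {3, 9}) = 19/29.
Σ V·P over the event = 1·(4/29) + 2·(2/29) + 5·(2/29) + 1·(3/29) + 2·(2/29) + 4·(3/29) + 5·(3/29) = 52/29.
E[V | U ∈ {3, 9}] = (52/29) / (19/29) = 52/19.

52/19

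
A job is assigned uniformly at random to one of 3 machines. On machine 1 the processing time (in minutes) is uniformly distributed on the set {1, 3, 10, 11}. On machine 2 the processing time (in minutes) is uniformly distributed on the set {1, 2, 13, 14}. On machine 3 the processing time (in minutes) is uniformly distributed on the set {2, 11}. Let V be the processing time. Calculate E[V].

27/4

E[V | machine 1] = (1+3+10+11)/4 = 25/4.
E[V | machine 2] = (1+2+13+14)/4 = 15/2.
E[V | machine 3] = (2+11)/2 = 13/2.
E[V] = (1/3)·(25/4) + (1/3)·(15/2) + (1/3)·(13/2) = 27/4.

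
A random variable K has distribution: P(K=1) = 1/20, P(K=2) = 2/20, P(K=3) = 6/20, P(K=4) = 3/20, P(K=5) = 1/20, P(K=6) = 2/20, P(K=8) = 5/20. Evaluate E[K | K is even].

17/3

P(K is even) = 3/5.
Σ over the event: 2·1/10 + 4·3/20 + 6·1/10 + 8·1/4 = 17/5.
E[K | K is even] = (17/5) / (3/5) = 17/3.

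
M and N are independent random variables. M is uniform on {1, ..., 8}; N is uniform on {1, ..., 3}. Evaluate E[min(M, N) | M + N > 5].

P(M + N > 5) = 5/8.
Summing min(M,N)·P(x,y) over outcomes with M + N > 5 gives 4/3.
E[min(M, N) | M + N > 5] = (4/3) / (5/8) = 32/15.

32/15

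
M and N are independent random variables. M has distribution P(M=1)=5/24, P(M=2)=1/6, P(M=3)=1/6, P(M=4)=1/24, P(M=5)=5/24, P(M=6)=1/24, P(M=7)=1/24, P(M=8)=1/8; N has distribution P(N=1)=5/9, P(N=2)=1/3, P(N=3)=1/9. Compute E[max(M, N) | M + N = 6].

P(M + N = 6) = 4/27.
Summing max(M,N)·P(x,y) over outcomes with M + N = 6 gives 149/216.
E[max(M, N) | M + N = 6] = (149/216) / (4/27) = 149/32.

149/32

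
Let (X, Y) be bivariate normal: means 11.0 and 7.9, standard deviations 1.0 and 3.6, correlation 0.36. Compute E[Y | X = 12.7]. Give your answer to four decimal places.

10.1032

E[Y | X=x] = μ_Y + ρ(σ_Y/σ_X)(x − μ_X) for jointly normal variables.
E[Y | X=12.7] = 7.9 + (0.36)·(3.6/1.0)·(12.7 − (11.0)) = 7.9 + (1.296)·(1.7) = 10.1032.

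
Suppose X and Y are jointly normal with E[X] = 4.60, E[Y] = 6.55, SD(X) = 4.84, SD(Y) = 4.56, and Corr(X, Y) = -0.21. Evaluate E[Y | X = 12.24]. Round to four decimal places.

5.0384

For a bivariate normal, E[Y | X=x] = μ_Y + ρ·(σ_Y/σ_X)·(x − μ_X).
E[Y | X=12.24] = 6.55 + (-0.21)·(4.56/4.84)·(12.24 − (4.60)) = 6.55 + (-0.19785)·(7.64) = 5.0384.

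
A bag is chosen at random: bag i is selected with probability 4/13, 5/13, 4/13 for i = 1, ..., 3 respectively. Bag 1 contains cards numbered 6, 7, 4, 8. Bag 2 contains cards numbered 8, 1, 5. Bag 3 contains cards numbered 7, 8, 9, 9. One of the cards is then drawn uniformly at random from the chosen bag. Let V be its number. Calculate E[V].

244/39

E[V | bag 1] = (6+7+4+8)/4 = 25/4.
E[V | bag 2] = (8+1+5)/3 = 14/3.
E[V | bag 3] = (7+8+9+9)/4 = 33/4.
By the law of total expectation,
E[V] = (4/13)·(25/4) + (5/13)·(14/3) + (4/13)·(33/4) = 244/39.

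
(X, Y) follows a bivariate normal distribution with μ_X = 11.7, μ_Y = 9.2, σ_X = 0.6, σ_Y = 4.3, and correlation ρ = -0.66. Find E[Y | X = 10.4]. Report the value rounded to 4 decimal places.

15.3490

E[Y | X=x] = μ_Y + ρ(σ_Y/σ_X)(x − μ_X) for jointly normal variables.
E[Y | X=10.4] = 9.2 + (-0.66)·(4.3/0.6)·(10.4 − (11.7)) = 9.2 + (-4.73)·(-1.3) = 15.3490.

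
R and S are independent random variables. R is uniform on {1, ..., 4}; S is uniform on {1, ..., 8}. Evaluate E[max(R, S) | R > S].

10/3

Outcomes with R > S: (2,1), (3,1), (3,2), (4,1), (4,2), (4,3), each with probability 1/32.
E[max(R, S) | R > S] = (2 + 3 + 3 + 4 + 4 + 4) / 6 = 10/3.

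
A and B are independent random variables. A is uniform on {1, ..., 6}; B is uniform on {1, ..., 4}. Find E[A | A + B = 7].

9/2

Outcomes with A + B = 7: (3,4), (4,3), (5,2), (6,1), each with probability 1/24.
E[A | A + B = 7] = (3 + 4 + 5 + 6) / 4 = 9/2.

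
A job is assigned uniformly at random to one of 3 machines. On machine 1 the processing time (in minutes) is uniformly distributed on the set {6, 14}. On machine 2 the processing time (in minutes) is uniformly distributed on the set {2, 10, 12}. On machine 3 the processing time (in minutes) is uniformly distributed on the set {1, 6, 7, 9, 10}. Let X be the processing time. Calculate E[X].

E[X | machine 1] = (6+14)/2 = 10.
E[X | machine 2] = (2+10+12)/3 = 8.
E[X | machine 3] = (1+6+7+9+10)/5 = 33/5.
E[X] = (1/3)·(10) + (1/3)·(8) + (1/3)·(33/5) = 41/5.

41/5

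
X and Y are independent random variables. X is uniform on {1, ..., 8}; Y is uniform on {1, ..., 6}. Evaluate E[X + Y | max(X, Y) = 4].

44/7

P(max(X, Y) = 4) = 7/48.
Summing (X+Y)·P(x,y) over outcomes with max(X, Y) = 4 gives 11/12.
E[X + Y | max(X, Y) = 4] = (11/12) / (7/48) = 44/7.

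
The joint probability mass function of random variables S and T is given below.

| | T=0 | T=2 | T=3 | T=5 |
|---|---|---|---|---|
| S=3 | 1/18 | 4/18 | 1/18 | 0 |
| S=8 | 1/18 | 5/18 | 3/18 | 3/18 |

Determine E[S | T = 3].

P(T = 3) = 2/9.
Σ S·P over the event = 3·(1/18) + 8·(3/18) = 3/2.
E[S | T = 3] = (3/2) / (2/9) = 27/4.

27/4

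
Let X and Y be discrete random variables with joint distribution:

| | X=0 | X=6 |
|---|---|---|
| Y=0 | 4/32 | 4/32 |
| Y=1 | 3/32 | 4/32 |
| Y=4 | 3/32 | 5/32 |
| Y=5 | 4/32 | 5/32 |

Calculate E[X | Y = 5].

10/3

P(Y = 5) = 9/32.
Σ X·P over the event = 0·(4/32) + 6·(5/32) = 15/16.
E[X | Y = 5] = (15/16) / (9/32) = 10/3.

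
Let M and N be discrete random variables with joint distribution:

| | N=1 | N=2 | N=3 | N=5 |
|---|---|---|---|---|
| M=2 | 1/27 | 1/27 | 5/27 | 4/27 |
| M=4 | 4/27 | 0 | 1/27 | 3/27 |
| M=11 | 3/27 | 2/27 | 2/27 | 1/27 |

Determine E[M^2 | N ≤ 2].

P(N ≤ 2) = 11/27.
Σ M^2·P over the event = 4·(1/27) + 4·(1/27) + 16·(4/27) + 121·(3/27) + 121·(2/27) = 677/27.
E[M^2 | N ≤ 2] = (677/27) / (11/27) = 677/11.

677/11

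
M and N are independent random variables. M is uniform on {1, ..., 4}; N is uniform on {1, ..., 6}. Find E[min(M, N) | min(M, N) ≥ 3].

Outcomes with min(M, N) ≥ 3: (3,3), (3,4), (3,5), (3,6), (4,3), (4,4), (4,5), (4,6), each with probability 1/24.
E[min(M, N) | min(M, N) ≥ 3] = (3 + 3 + 3 + 3 + 3 + 4 + 4 + 4) / 8 = 27/8.

27/8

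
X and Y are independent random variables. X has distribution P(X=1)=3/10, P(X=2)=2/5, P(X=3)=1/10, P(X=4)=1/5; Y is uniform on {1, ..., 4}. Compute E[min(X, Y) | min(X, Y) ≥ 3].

10/3

P(min(X, Y) ≥ 3) = 3/20.
Summing min(X,Y)·P(x,y) over outcomes with min(X, Y) ≥ 3 gives 1/2.
E[min(X, Y) | min(X, Y) ≥ 3] = (1/2) / (3/20) = 10/3.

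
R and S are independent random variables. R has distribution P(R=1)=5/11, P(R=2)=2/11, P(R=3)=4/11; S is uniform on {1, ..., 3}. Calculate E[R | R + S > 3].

P(R + S > 3) = 7/11.
Summing R·P(x,y) over outcomes with R + S > 3 gives 49/33.
E[R | R + S > 3] = (49/33) / (7/11) = 7/3.

7/3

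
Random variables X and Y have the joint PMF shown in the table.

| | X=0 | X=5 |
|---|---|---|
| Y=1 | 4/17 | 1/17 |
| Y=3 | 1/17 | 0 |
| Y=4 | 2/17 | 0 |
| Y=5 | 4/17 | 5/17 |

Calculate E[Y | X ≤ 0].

P(X ≤ 0) = 11/17.
Σ Y·P over the event = 1·(4/17) + 3·(1/17) + 4·(2/17) + 5·(4/17) = 35/17.
E[Y | X ≤ 0] = (35/17) / (11/17) = 35/11.

35/11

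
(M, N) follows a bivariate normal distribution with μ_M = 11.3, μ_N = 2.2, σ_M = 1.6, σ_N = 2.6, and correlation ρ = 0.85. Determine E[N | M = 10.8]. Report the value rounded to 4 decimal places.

The regression of N on M has slope ρ·σ_N/σ_M and passes through (μ_M, μ_N).
E[N | M=10.8] = 2.2 + (0.85)·(2.6/1.6)·(10.8 − (11.3)) = 2.2 + (1.3813)·(-0.5) = 1.5094.

1.5094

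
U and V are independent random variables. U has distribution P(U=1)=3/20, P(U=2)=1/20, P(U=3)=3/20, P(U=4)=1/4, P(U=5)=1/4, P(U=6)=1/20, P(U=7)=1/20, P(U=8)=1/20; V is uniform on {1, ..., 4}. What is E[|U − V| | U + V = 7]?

2

P(U + V = 7) = 7/40.
Summing |U−V|·P(x,y) over outcomes with U + V = 7 gives 7/20.
E[|U − V| | U + V = 7] = (7/20) / (7/40) = 2.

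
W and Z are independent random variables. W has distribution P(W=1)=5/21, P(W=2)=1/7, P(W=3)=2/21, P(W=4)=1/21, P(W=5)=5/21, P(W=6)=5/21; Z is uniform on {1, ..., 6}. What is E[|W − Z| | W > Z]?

28/11

P(W > Z) = 55/126.
Summing |W−Z|·P(x,y) over outcomes with W > Z gives 10/9.
E[|W − Z| | W > Z] = (10/9) / (55/126) = 28/11.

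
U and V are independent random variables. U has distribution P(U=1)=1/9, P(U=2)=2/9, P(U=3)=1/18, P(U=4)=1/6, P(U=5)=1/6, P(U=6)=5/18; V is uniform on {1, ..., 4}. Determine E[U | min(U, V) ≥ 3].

P(min(U, V) ≥ 3) = 1/3.
Summing U·P(x,y) over outcomes with min(U, V) ≥ 3 gives 5/3.
E[U | min(U, V) ≥ 3] = (5/3) / (1/3) = 5.

5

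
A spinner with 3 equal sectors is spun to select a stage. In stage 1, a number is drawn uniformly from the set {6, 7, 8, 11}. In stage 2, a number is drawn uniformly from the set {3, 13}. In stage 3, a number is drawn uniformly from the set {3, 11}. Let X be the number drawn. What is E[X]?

23/3

E[X | stage 1] = (6+7+8+11)/4 = 8.
E[X | stage 2] = (3+13)/2 = 8.
E[X | stage 3] = (3+11)/2 = 7.
By the law of total expectation,
E[X] = (1/3)·(8) + (1/3)·(8) + (1/3)·(7) = 23/3.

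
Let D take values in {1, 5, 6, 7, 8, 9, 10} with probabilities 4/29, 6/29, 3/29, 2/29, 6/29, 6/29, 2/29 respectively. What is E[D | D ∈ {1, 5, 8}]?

41/8

P(D ∈ {1, 5, 8}) = 16/29.
Σ over the event: 1·4/29 + 5·6/29 + 8·6/29 = 82/29.
E[D | D ∈ {1, 5, 8}] = (82/29) / (16/29) = 41/8.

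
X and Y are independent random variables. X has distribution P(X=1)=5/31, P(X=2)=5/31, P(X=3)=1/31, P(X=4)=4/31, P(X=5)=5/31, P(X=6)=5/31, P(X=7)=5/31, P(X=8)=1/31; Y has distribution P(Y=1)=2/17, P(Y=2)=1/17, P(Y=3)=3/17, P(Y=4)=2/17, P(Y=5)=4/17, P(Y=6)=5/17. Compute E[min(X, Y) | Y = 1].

1

P(Y = 1) = 2/17.
Summing min(X,Y)·P(x,y) over outcomes with Y = 1 gives 2/17.
E[min(X, Y) | Y = 1] = (2/17) / (2/17) = 1.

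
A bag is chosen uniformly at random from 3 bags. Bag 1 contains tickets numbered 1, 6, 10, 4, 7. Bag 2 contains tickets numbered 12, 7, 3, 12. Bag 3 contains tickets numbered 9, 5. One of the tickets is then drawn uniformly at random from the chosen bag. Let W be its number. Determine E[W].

E[W | bag 1] = (1+6+10+4+7)/5 = 28/5.
E[W | bag 2] = (12+7+3+12)/4 = 17/2.
E[W | bag 3] = (9+5)/2 = 7.
E[W] = (1/3)·(28/5) + (1/3)·(17/2) + (1/3)·(7) = 211/30.

211/30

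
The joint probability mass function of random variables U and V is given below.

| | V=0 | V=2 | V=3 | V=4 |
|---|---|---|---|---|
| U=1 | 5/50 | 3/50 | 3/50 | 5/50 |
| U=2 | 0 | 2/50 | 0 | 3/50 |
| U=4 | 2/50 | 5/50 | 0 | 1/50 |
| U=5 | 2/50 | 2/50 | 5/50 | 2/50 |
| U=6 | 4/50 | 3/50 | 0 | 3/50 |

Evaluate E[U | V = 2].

11/3

P(V = 2) = 3/10.
Σ U·P over the event = 1·(3/50) + 2·(2/50) + 4·(5/50) + 5·(2/50) + 6·(3/50) = 11/10.
E[U | V = 2] = (11/10) / (3/10) = 11/3.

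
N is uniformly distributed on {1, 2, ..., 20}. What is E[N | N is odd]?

Given N is odd, N is equally likely to be any of {1, 3, 5, 7, 9, 11, 13, 15, 17, 19}.
E[N | N is odd] = (1 + 3 + 5 + 7 + 9 + 11 + 13 + 15 + 17 + 19) / 10 = 10.

10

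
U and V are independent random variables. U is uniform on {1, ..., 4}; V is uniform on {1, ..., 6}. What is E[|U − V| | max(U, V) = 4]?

P(max(U, V) = 4) = 7/24.
Summing |U−V|·P(x,y) over outcomes with max(U, V) = 4 gives 1/2.
E[|U − V| | max(U, V) = 4] = (1/2) / (7/24) = 12/7.

12/7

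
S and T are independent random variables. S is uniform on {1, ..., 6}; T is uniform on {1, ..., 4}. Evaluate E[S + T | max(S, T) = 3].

P(max(S, T) = 3) = 5/24.
Summing (S+T)·P(x,y) over outcomes with max(S, T) = 3 gives 1.
E[S + T | max(S, T) = 3] = (1) / (5/24) = 24/5.

24/5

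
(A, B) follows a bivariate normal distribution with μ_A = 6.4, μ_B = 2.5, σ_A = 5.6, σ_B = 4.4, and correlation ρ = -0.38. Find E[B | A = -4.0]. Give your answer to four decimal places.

5.6051

For a bivariate normal, E[B | A=x] = μ_B + ρ·(σ_B/σ_A)·(x − μ_A).
E[B | A=-4.0] = 2.5 + (-0.38)·(4.4/5.6)·(-4.0 − (6.4)) = 2.5 + (-0.29857)·(-10.4) = 5.6051.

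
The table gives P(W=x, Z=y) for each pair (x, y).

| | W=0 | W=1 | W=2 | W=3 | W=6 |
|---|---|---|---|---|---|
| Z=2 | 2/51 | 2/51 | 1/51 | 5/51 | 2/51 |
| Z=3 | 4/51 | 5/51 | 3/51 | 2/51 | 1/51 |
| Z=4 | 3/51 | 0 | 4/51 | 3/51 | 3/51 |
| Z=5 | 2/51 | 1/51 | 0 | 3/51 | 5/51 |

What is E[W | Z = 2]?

P(Z = 2) = 4/17.
Summing W·P(W=x,Z=y) over the conditioning event gives 31/51.
E[W | Z = 2] = (31/51) / (4/17) = 31/12.

31/12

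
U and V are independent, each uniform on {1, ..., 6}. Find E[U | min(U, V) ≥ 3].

9/2

P(min(U, V) ≥ 3) = 4/9.
Summing U·P(x,y) over outcomes with min(U, V) ≥ 3 gives 2.
E[U | min(U, V) ≥ 3] = (2) / (4/9) = 9/2.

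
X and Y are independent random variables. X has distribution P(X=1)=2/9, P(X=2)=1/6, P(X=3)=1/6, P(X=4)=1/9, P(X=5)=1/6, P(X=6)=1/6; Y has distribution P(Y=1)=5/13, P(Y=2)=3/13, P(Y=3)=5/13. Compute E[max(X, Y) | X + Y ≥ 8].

73/13

P(X + Y ≥ 8) = 1/6.
Summing max(X,Y)·P(x,y) over outcomes with X + Y ≥ 8 gives 73/78.
E[max(X, Y) | X + Y ≥ 8] = (73/78) / (1/6) = 73/13.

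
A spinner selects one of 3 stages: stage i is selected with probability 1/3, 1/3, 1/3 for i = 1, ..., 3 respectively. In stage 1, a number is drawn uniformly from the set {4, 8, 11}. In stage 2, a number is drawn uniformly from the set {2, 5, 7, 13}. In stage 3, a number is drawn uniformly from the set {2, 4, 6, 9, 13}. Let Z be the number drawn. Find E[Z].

E[Z | stage 1] = (4+8+11)/3 = 23/3.
E[Z | stage 2] = (2+5+7+13)/4 = 27/4.
E[Z | stage 3] = (2+4+6+9+13)/5 = 34/5.
E[Z] = (1/3)·(23/3) + (1/3)·(27/4) + (1/3)·(34/5) = 1273/180.

1273/180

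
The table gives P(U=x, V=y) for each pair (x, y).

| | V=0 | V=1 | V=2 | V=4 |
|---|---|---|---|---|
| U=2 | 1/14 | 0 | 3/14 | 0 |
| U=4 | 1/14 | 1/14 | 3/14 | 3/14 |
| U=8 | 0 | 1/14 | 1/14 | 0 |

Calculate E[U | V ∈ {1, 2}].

38/9

P(V ∈ {1, 2}) = 9/14.
Σ U·P over the event = 2·(3/14) + 4·(1/14) + 4·(3/14) + 8·(1/14) + 8·(1/14) = 19/7.
E[U | V ∈ {1, 2}] = (19/7) / (9/14) = 38/9.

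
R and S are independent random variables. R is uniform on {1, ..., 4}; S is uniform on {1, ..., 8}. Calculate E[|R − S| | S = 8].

Outcomes with S = 8: (1,8), (2,8), (3,8), (4,8), each with probability 1/32.
E[|R − S| | S = 8] = (7 + 6 + 5 + 4) / 4 = 11/2.

11/2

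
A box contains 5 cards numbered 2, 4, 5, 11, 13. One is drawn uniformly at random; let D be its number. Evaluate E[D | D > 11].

P(D > 11) = 1/5.
Σ over the event: 13·1/5 = 13/5.
E[D | D > 11] = (13/5) / (1/5) = 13.

13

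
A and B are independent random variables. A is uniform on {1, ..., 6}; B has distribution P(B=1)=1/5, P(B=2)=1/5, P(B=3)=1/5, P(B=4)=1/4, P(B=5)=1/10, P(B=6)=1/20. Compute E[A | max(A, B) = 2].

5/3

P(max(A, B) = 2) = 1/10.
Summing A·P(x,y) over outcomes with max(A, B) = 2 gives 1/6.
E[A | max(A, B) = 2] = (1/6) / (1/10) = 5/3.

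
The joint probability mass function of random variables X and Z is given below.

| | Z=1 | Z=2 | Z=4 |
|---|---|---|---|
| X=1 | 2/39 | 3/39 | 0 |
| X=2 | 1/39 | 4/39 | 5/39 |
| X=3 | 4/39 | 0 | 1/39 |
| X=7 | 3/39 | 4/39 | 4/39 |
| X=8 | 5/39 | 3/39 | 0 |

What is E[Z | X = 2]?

P(X = 2) = 10/39.
Σ Z·P over the event = 1·(1/39) + 2·(4/39) + 4·(5/39) = 29/39.
E[Z | X = 2] = (29/39) / (10/39) = 29/10.

29/10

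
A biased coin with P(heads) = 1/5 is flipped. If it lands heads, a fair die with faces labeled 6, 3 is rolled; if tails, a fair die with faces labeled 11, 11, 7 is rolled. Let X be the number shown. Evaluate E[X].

259/30

E[X | heads] = (6+3)/2 = 9/2.
E[X | tails] = (11+11+7)/3 = 29/3.
E[X] = (1/5)·(9/2) + (4/5)·(29/3) = 259/30.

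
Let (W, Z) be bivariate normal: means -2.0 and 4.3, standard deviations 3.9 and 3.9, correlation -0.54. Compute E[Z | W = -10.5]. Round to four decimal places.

8.8900

For a bivariate normal, E[Z | W=x] = μ_Z + ρ·(σ_Z/σ_W)·(x − μ_W).
E[Z | W=-10.5] = 4.3 + (-0.54)·(3.9/3.9)·(-10.5 − (-2.0)) = 4.3 + (-0.54)·(-8.5) = 8.8900.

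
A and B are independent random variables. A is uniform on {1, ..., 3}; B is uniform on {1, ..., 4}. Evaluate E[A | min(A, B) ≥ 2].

5/2

Outcomes with min(A, B) ≥ 2: (2,2), (2,3), (2,4), (3,2), (3,3), (3,4), each with probability 1/12.
E[A | min(A, B) ≥ 2] = (2 + 2 + 2 + 3 + 3 + 3) / 6 = 5/2.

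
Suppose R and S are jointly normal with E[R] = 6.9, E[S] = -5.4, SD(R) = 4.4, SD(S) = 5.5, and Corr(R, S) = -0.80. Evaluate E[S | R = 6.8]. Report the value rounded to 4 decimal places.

For a bivariate normal, E[S | R=x] = μ_S + ρ·(σ_S/σ_R)·(x − μ_R).
E[S | R=6.8] = -5.4 + (-0.80)·(5.5/4.4)·(6.8 − (6.9)) = -5.4 + (-1)·(-0.1) = -5.3000.

-5.3000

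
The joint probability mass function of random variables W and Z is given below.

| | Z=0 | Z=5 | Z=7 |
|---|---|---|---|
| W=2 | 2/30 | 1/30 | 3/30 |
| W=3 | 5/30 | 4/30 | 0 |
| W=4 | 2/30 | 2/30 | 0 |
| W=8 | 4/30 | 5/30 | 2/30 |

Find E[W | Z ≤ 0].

P(Z ≤ 0) = 13/30.
Σ W·P over the event = 2·(2/30) + 3·(5/30) + 4·(2/30) + 8·(4/30) = 59/30.
E[W | Z ≤ 0] = (59/30) / (13/30) = 59/13.

59/13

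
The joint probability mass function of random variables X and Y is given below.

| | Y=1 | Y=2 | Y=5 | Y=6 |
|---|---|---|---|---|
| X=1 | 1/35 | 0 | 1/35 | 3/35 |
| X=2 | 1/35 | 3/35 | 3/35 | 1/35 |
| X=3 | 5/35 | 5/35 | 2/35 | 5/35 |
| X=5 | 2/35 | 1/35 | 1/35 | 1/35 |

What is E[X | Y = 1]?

P(Y = 1) = 9/35.
Σ X·P over the event = 1·(1/35) + 2·(1/35) + 3·(5/35) + 5·(2/35) = 4/5.
E[X | Y = 1] = (4/5) / (9/35) = 28/9.

28/9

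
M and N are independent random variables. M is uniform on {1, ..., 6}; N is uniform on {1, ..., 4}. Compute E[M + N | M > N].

P(M > N) = 7/12.
Summing (M+N)·P(x,y) over outcomes with M > N gives 47/12.
E[M + N | M > N] = (47/12) / (7/12) = 47/7.

47/7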